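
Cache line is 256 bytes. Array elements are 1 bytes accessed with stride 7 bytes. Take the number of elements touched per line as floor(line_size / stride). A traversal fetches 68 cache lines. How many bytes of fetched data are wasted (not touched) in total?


Elements per line = floor(256 / 7) = 36
Bytes used per line = 36 * 1 = 36
Wasted per line = 256 - 36 = 220
Total wasted = 220 * 68 = 14960

14960


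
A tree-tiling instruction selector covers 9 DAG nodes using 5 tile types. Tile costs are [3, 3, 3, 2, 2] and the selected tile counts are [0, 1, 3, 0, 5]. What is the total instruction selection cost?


Total cost = sum(count_i * cost_i)
= 0*3 + 1*3 + 3*3 + 0*2 + 5*2
= 22

22


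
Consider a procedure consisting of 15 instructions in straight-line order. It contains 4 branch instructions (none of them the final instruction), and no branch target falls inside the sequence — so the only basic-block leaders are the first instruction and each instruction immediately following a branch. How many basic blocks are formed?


With no in-sequence branch targets, the leaders are the first instruction plus the instruction after each branch.
Number of basic blocks = branches + 1
= 4 + 1 = 5

5


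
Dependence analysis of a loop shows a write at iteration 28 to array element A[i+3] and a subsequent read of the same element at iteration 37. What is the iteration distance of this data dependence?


Distance = read iteration - write iteration
= 37 - 28 = 9

9


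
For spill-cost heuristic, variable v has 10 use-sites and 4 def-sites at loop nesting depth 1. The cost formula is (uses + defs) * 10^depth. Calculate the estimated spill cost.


uses + defs = 10 + 4 = 14
10^1 = 10
Spill cost = 14 * 10 = 140

140


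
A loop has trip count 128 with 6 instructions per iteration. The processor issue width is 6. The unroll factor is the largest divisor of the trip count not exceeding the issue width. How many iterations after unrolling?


Largest divisor of 128 <= 6 is 4
New iterations = 128 / 4 = 32

32


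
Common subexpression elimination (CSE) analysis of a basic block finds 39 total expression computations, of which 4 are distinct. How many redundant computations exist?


CSE count = total expressions - unique expressions
= 39 - 4 = 35

35


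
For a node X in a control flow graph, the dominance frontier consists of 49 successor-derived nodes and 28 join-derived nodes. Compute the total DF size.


DF(X) = direct successor contributions + join point contributions
= 49 + 28 = 77

77


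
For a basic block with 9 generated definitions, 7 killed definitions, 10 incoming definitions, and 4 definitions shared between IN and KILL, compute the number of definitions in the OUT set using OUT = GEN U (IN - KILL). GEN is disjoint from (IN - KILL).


IN - KILL: 10 - 4 = 6 surviving definitions
OUT = GEN + surviving = 9 + 6 = 15

15


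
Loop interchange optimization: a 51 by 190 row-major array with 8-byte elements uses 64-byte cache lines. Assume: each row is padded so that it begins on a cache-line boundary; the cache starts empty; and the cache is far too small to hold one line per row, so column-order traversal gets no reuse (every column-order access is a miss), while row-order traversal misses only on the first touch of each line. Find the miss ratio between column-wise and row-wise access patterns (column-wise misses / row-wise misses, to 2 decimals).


Each row occupies 190 * 8 = 1520 bytes and starts on a line boundary, so it spans ceil(1520 / 64) = 24 cache lines.
Row-major traversal misses (one per line touched): 51 * ceil(190 * 8 / 64) = 1224
Column-major traversal misses (no reuse, every access misses): 51 * 190 = 9690
Ratio = 9690 / 1224 = 7.92

7.92


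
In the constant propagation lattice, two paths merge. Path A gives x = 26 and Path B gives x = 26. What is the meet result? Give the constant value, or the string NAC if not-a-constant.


Meet operation: if both paths give the same constant, result is that constant; if they differ, result is NAC (not-a-constant).
Path A: 26, Path B: 26 -> equal
Result: constant -> 26

26


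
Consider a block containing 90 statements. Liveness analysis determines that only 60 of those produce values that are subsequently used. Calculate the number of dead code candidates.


Dead code = total statements - live definitions
= 90 - 60 = 30

30


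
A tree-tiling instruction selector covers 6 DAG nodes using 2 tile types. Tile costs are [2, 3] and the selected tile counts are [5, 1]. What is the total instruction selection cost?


Total cost = sum(count_i * cost_i)
= 5*2 + 1*3
= 13

13


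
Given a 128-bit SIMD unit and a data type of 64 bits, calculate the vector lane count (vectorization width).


Width = SIMD bits / data type bits
= 128 / 64 = 2

2


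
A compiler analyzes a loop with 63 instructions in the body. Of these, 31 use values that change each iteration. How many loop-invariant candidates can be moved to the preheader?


Invariant candidates = total - loop-dependent
= 63 - 31 = 32

32


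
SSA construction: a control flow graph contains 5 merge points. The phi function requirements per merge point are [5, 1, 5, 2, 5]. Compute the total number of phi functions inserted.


Total phi functions = sum of phi functions at each join node
= 5 + 1 + 5 + 2 + 5 = 18

18


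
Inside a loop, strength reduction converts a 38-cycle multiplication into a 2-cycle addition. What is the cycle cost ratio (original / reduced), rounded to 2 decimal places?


Ratio = mult_cost / add_cost = 38 / 2 = 19.0

19.0


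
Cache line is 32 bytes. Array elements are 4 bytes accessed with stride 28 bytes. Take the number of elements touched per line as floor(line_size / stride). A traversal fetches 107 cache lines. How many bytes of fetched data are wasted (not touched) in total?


Elements per line = floor(32 / 28) = 1
Bytes used per line = 1 * 4 = 4
Wasted per line = 32 - 4 = 28
Total wasted = 28 * 107 = 2996

2996


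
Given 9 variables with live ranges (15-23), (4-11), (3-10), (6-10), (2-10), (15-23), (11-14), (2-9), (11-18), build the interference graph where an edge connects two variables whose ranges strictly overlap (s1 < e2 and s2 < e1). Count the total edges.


Check all pairs for overlapping intervals.
Two intervals (s1,e1) and (s2,e2) overlap if s1 < e2 and s2 < e1.
v0 (15-23) vs v1..v8: overlaps v5, v8 -> 2
v1 (4-11) vs v2..v8: overlaps v2, v3, v4, v7 -> 4
v2 (3-10) vs v3..v8: overlaps v3, v4, v7 -> 3
v3 (6-10) vs v4..v8: overlaps v4, v7 -> 2
v4 (2-10) vs v5..v8: overlaps v7 -> 1
v5 (15-23) vs v6..v8: overlaps v8 -> 1
v6 (11-14) vs v7..v8: overlaps v8 -> 1
v7 (2-9) vs v8: overlaps none -> 0
Total overlapping pairs = 2 + 4 + 3 + 2 + 1 + 1 + 1 + 0 = 14

14


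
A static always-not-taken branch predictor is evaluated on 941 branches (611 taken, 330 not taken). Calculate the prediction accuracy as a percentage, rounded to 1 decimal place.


Predictor: always-not-taken
Correct predictions = 330
Accuracy = 330 / 941 * 100 = 35.1%

35.1


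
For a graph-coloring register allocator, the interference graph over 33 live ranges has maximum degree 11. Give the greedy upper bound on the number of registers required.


Greedy coloring never needs more than (max_degree + 1) colors: when coloring a vertex, at most max_degree neighbors are already colored.
Upper bound = 11 + 1 = 12

12


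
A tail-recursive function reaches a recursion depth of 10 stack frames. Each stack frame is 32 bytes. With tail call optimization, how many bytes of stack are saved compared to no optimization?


Without TCO: 10 * 32 = 320 bytes
With TCO: reuse 1 frame = 32 bytes
Savings = 320 - 32 = 288

288


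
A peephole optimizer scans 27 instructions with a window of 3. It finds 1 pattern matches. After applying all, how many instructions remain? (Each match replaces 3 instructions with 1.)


Each match removes 2 instructions.
Total removed = 1 * 2 = 2
Remaining = 27 - 2 = 25

25


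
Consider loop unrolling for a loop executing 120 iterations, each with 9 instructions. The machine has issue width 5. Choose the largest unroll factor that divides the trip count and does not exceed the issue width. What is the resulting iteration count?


Largest divisor of 120 <= 5 is 5
New iterations = 120 / 5 = 24

24


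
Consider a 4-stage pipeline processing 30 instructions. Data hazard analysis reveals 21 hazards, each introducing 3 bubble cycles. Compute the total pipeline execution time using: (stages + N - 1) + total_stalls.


Base cycles = 4 + 30 - 1 = 33
Total stalls = 21 * 3 = 63
Total = 33 + 63 = 96

96


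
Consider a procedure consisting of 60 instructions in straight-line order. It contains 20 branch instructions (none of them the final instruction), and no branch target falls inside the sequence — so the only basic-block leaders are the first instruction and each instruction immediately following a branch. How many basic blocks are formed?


With no in-sequence branch targets, the leaders are the first instruction plus the instruction after each branch.
Number of basic blocks = branches + 1
= 20 + 1 = 21

21


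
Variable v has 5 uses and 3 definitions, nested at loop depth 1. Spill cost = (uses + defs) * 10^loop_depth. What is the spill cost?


uses + defs = 5 + 3 = 8
10^1 = 10
Spill cost = 8 * 10 = 80

80


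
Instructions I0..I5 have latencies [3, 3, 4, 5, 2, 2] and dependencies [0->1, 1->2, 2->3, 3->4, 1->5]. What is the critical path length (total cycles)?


Compute longest path through dependency graph: dist(Ik) = max over predecessors of dist + latency(Ik).
dist(I0) = latency 3 = 3
dist(I1) = dist(I0) + 3 = 3 + 3 = 6
dist(I2) = dist(I1) + 4 = 6 + 4 = 10
dist(I3) = dist(I2) + 5 = 10 + 5 = 15
dist(I4) = dist(I3) + 2 = 15 + 2 = 17
dist(I5) = dist(I1) + 2 = 6 + 2 = 8
Critical path = max dist = 17

17


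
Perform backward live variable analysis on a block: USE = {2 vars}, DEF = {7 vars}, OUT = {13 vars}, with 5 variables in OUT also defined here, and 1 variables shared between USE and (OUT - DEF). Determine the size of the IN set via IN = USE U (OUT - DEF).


OUT - DEF: 13 - 5 = 8
|IN| = |USE| + |OUT - DEF| - |USE ∩ (OUT - DEF)| = 2 + 8 - 1 = 9

9


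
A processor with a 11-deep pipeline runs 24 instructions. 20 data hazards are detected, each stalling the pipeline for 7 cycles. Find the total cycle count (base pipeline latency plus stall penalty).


Base cycles = 11 + 24 - 1 = 34
Total stalls = 20 * 7 = 140
Total = 34 + 140 = 174

174


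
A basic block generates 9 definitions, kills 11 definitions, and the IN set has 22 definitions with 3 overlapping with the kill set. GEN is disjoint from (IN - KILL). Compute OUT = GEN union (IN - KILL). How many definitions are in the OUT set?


IN - KILL: 22 - 3 = 19 surviving definitions
OUT = GEN + surviving = 9 + 19 = 28

28


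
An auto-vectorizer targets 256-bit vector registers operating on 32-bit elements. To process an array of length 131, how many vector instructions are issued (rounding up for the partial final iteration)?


Width = 256 / 32 = 8 elements per vector op
Iterations = ceil(131 / 8) = 17

17


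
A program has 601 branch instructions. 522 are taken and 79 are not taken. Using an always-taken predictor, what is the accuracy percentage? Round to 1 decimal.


Predictor: always-taken
Correct predictions = 522
Accuracy = 522 / 601 * 100 = 86.9%

86.9


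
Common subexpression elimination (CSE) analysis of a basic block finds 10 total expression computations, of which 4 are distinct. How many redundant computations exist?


CSE count = total expressions - unique expressions
= 10 - 4 = 6

6


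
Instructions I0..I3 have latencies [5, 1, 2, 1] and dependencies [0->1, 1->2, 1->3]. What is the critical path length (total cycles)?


Compute longest path through dependency graph: dist(Ik) = max over predecessors of dist + latency(Ik).
dist(I0) = latency 5 = 5
dist(I1) = dist(I0) + 1 = 5 + 1 = 6
dist(I2) = dist(I1) + 2 = 6 + 2 = 8
dist(I3) = dist(I1) + 1 = 6 + 1 = 7
Critical path = max dist = 8

8


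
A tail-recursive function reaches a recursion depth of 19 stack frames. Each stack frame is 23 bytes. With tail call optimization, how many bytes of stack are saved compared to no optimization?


Without TCO: 19 * 23 = 437 bytes
With TCO: reuse 1 frame = 23 bytes
Savings = 437 - 23 = 414

414


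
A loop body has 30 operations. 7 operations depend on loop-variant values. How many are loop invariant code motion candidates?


Invariant candidates = total - loop-dependent
= 30 - 7 = 23

23


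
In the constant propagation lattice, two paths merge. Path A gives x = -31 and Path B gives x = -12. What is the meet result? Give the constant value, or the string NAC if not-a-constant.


Meet operation: if both paths give the same constant, result is that constant; if they differ, result is NAC (not-a-constant).
Path A: -31, Path B: -12 -> differ
Result: not-a-constant -> NAC

NAC


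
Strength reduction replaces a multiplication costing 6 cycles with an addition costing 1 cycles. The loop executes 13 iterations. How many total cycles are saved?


Per-iteration saving = 6 - 1 = 5
Total saved = 13 * 5 = 65

65


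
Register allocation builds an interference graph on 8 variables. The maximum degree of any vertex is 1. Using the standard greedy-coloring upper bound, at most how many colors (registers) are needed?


Greedy coloring never needs more than (max_degree + 1) colors: when coloring a vertex, at most max_degree neighbors are already colored.
Upper bound = 1 + 1 = 2

2


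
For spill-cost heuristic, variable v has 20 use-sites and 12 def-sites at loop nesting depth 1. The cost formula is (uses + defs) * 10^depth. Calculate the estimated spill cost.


uses + defs = 20 + 12 = 32
10^1 = 10
Spill cost = 32 * 10 = 320

320


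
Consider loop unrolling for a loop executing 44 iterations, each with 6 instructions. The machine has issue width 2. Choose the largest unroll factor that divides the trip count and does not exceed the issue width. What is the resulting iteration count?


Largest divisor of 44 <= 2 is 2
New iterations = 44 / 2 = 22

22


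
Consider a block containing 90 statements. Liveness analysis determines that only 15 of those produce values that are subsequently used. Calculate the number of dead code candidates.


Dead code = total statements - live definitions
= 90 - 15 = 75

75


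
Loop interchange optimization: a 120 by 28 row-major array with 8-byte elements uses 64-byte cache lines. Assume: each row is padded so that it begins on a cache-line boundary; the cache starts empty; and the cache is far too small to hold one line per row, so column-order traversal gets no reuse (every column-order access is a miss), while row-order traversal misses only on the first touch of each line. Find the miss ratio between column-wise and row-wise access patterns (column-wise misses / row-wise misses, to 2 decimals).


Each row occupies 28 * 8 = 224 bytes and starts on a line boundary, so it spans ceil(224 / 64) = 4 cache lines.
Row-major traversal misses (one per line touched): 120 * ceil(28 * 8 / 64) = 480
Column-major traversal misses (no reuse, every access misses): 120 * 28 = 3360
Ratio = 3360 / 480 = 7.0

7.0


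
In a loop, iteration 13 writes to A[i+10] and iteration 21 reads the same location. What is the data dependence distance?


Distance = read iteration - write iteration
= 21 - 13 = 8

8


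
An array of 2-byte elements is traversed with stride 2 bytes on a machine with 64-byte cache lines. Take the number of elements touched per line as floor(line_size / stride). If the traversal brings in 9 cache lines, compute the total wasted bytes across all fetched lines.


Elements per line = floor(64 / 2) = 32
Bytes used per line = 32 * 2 = 64
Wasted per line = 64 - 64 = 0
Total wasted = 0 * 9 = 0

0


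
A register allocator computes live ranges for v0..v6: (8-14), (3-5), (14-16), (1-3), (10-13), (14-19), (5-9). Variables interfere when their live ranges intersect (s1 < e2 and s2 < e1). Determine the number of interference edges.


Check all pairs for overlapping intervals.
Two intervals (s1,e1) and (s2,e2) overlap if s1 < e2 and s2 < e1.
v0 (8-14) vs v1..v6: overlaps v4, v6 -> 2
v1 (3-5) vs v2..v6: overlaps none -> 0
v2 (14-16) vs v3..v6: overlaps v5 -> 1
v3 (1-3) vs v4..v6: overlaps none -> 0
v4 (10-13) vs v5..v6: overlaps none -> 0
v5 (14-19) vs v6: overlaps none -> 0
Total overlapping pairs = 2 + 0 + 1 + 0 + 0 + 0 = 3

3


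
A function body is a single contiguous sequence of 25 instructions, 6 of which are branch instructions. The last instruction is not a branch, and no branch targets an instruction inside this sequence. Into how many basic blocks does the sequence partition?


With no in-sequence branch targets, the leaders are the first instruction plus the instruction after each branch.
Number of basic blocks = branches + 1
= 6 + 1 = 7

7


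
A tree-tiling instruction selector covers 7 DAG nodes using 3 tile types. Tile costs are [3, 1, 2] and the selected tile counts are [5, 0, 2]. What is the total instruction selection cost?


Total cost = sum(count_i * cost_i)
= 5*3 + 0*1 + 2*2
= 19

19


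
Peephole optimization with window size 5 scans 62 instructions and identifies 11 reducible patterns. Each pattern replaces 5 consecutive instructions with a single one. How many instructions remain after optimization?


Each match removes 4 instructions.
Total removed = 11 * 4 = 44
Remaining = 62 - 44 = 18

18


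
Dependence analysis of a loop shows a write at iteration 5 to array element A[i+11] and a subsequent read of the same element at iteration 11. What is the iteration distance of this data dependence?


Distance = read iteration - write iteration
= 11 - 5 = 6

6


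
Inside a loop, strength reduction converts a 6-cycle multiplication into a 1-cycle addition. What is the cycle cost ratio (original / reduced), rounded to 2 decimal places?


Ratio = mult_cost / add_cost = 6 / 1 = 6.0

6.0


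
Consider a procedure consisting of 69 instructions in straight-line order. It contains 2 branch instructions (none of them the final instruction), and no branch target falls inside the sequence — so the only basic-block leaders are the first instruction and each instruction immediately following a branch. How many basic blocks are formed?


With no in-sequence branch targets, the leaders are the first instruction plus the instruction after each branch.
Number of basic blocks = branches + 1
= 2 + 1 = 3

3


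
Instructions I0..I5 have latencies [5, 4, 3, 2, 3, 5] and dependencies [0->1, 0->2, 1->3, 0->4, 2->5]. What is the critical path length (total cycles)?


Compute longest path through dependency graph: dist(Ik) = max over predecessors of dist + latency(Ik).
dist(I0) = latency 5 = 5
dist(I1) = dist(I0) + 4 = 5 + 4 = 9
dist(I2) = dist(I0) + 3 = 5 + 3 = 8
dist(I3) = dist(I1) + 2 = 9 + 2 = 11
dist(I4) = dist(I0) + 3 = 5 + 3 = 8
dist(I5) = dist(I2) + 5 = 8 + 5 = 13
Critical path = max dist = 13

13


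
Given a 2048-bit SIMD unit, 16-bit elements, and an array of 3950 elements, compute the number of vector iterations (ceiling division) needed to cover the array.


Width = 2048 / 16 = 128 elements per vector op
Iterations = ceil(3950 / 128) = 31

31


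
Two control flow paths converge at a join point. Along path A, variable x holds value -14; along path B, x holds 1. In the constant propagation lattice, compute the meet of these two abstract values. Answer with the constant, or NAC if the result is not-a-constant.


Meet operation: if both paths give the same constant, result is that constant; if they differ, result is NAC (not-a-constant).
Path A: -14, Path B: 1 -> differ
Result: not-a-constant -> NAC

NAC


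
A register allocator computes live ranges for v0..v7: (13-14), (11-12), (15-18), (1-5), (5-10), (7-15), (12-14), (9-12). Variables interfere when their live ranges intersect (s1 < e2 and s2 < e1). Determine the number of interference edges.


Check all pairs for overlapping intervals.
Two intervals (s1,e1) and (s2,e2) overlap if s1 < e2 and s2 < e1.
v0 (13-14) vs v1..v7: overlaps v5, v6 -> 2
v1 (11-12) vs v2..v7: overlaps v5, v7 -> 2
v2 (15-18) vs v3..v7: overlaps none -> 0
v3 (1-5) vs v4..v7: overlaps none -> 0
v4 (5-10) vs v5..v7: overlaps v5, v7 -> 2
v5 (7-15) vs v6..v7: overlaps v6, v7 -> 2
v6 (12-14) vs v7: overlaps none -> 0
Total overlapping pairs = 2 + 2 + 0 + 0 + 2 + 2 + 0 = 8

8


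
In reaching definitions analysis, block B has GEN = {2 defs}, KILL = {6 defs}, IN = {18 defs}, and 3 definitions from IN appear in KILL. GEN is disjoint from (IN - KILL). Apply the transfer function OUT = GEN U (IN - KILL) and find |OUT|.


IN - KILL: 18 - 3 = 15 surviving definitions
OUT = GEN + surviving = 2 + 15 = 17

17


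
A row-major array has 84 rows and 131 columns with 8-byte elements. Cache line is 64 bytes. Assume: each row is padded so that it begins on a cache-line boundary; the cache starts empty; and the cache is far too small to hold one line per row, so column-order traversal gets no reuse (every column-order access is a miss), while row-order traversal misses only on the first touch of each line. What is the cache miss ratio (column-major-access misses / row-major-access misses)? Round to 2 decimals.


Each row occupies 131 * 8 = 1048 bytes and starts on a line boundary, so it spans ceil(1048 / 64) = 17 cache lines.
Row-major traversal misses (one per line touched): 84 * ceil(131 * 8 / 64) = 1428
Column-major traversal misses (no reuse, every access misses): 84 * 131 = 11004
Ratio = 11004 / 1428 = 7.71

7.71


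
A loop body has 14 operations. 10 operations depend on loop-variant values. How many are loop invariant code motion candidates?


Invariant candidates = total - loop-dependent
= 14 - 10 = 4

4


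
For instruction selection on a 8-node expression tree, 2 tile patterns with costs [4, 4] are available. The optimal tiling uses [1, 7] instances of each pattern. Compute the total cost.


Total cost = sum(count_i * cost_i)
= 1*4 + 7*4
= 32

32


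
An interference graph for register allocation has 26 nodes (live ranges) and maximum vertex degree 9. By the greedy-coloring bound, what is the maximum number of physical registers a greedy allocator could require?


Greedy coloring never needs more than (max_degree + 1) colors: when coloring a vertex, at most max_degree neighbors are already colored.
Upper bound = 9 + 1 = 10

10


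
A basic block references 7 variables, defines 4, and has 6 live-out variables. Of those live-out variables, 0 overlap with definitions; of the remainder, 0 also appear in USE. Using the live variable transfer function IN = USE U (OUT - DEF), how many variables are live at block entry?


OUT - DEF: 6 - 0 = 6
|IN| = |USE| + |OUT - DEF| - |USE ∩ (OUT - DEF)| = 7 + 6 - 0 = 13

13


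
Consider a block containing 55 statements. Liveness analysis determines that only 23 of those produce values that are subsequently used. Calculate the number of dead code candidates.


Dead code = total statements - live definitions
= 55 - 23 = 32

32


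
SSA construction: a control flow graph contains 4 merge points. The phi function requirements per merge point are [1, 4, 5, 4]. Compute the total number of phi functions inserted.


Total phi functions = sum of phi functions at each join node
= 1 + 4 + 5 + 4 = 14

14


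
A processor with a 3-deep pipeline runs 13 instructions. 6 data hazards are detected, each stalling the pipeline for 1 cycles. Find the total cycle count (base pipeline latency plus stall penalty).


Base cycles = 3 + 13 - 1 = 15
Total stalls = 6 * 1 = 6
Total = 15 + 6 = 21

21


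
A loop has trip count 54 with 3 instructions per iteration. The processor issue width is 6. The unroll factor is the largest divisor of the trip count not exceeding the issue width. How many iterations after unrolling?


Largest divisor of 54 <= 6 is 6
New iterations = 54 / 6 = 9

9


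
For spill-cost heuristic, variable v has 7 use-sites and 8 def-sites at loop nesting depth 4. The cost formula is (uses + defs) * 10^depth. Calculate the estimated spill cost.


uses + defs = 7 + 8 = 15
10^4 = 10000
Spill cost = 15 * 10000 = 150000

150000


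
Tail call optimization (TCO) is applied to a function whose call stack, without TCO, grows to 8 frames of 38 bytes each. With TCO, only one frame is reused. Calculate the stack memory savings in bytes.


Without TCO: 8 * 38 = 304 bytes
With TCO: reuse 1 frame = 38 bytes
Savings = 304 - 38 = 266

266


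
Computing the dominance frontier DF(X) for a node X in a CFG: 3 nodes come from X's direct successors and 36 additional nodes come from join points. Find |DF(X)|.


DF(X) = direct successor contributions + join point contributions
= 3 + 36 = 39

39


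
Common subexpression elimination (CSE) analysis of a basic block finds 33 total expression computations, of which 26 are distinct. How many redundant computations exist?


CSE count = total expressions - unique expressions
= 33 - 26 = 7

7


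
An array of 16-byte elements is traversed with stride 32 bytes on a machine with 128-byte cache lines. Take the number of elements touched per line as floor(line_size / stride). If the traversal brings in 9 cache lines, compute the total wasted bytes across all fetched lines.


Elements per line = floor(128 / 32) = 4
Bytes used per line = 4 * 16 = 64
Wasted per line = 128 - 64 = 64
Total wasted = 64 * 9 = 576

576


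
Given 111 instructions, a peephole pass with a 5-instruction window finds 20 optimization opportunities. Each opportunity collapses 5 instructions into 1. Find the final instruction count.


Each match removes 4 instructions.
Total removed = 20 * 4 = 80
Remaining = 111 - 80 = 31

31


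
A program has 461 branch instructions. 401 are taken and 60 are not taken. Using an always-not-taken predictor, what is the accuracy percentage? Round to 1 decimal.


Predictor: always-not-taken
Correct predictions = 60
Accuracy = 60 / 461 * 100 = 13.0%

13.0


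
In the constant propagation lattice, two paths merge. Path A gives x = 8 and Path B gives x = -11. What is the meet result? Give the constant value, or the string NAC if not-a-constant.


Meet operation: if both paths give the same constant, result is that constant; if they differ, result is NAC (not-a-constant).
Path A: 8, Path B: -11 -> differ
Result: not-a-constant -> NAC

NAC


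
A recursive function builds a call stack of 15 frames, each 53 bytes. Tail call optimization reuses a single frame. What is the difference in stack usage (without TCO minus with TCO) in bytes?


Without TCO: 15 * 53 = 795 bytes
With TCO: reuse 1 frame = 53 bytes
Savings = 795 - 53 = 742

742


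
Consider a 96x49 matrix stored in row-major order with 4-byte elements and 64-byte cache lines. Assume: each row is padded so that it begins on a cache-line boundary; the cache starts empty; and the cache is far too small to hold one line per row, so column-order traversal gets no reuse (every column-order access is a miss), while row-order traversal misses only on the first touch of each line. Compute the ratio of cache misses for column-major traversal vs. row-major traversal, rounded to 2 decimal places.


Each row occupies 49 * 4 = 196 bytes and starts on a line boundary, so it spans ceil(196 / 64) = 4 cache lines.
Row-major traversal misses (one per line touched): 96 * ceil(49 * 4 / 64) = 384
Column-major traversal misses (no reuse, every access misses): 96 * 49 = 4704
Ratio = 4704 / 384 = 12.25

12.25


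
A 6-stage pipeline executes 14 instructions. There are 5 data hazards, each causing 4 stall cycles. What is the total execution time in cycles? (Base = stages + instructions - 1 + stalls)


Base cycles = 6 + 14 - 1 = 19
Total stalls = 5 * 4 = 20
Total = 19 + 20 = 39

39


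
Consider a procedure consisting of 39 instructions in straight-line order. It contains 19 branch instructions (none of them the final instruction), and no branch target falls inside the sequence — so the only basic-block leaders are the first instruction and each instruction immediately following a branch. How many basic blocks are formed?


With no in-sequence branch targets, the leaders are the first instruction plus the instruction after each branch.
Number of basic blocks = branches + 1
= 19 + 1 = 20

20


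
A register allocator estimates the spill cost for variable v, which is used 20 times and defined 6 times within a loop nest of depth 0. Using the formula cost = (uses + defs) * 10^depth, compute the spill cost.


uses + defs = 20 + 6 = 26
10^0 = 1
Spill cost = 26 * 1 = 26

26


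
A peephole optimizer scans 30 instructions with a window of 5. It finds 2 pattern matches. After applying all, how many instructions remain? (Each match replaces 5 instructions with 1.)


Each match removes 4 instructions.
Total removed = 2 * 4 = 8
Remaining = 30 - 8 = 22

22


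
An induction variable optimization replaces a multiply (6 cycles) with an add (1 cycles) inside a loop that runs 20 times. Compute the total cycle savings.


Per-iteration saving = 6 - 1 = 5
Total saved = 20 * 5 = 100

100


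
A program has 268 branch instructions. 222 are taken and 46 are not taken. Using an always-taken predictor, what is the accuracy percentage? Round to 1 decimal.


Predictor: always-taken
Correct predictions = 222
Accuracy = 222 / 268 * 100 = 82.8%

82.8


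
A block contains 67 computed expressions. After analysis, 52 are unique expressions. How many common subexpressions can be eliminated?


CSE count = total expressions - unique expressions
= 67 - 52 = 15

15


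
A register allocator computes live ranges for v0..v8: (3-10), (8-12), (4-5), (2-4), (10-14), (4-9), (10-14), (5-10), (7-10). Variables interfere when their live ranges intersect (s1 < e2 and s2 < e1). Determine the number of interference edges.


Check all pairs for overlapping intervals.
Two intervals (s1,e1) and (s2,e2) overlap if s1 < e2 and s2 < e1.
v0 (3-10) vs v1..v8: overlaps v1, v2, v3, v5, v7, v8 -> 6
v1 (8-12) vs v2..v8: overlaps v4, v5, v6, v7, v8 -> 5
v2 (4-5) vs v3..v8: overlaps v5 -> 1
v3 (2-4) vs v4..v8: overlaps none -> 0
v4 (10-14) vs v5..v8: overlaps v6 -> 1
v5 (4-9) vs v6..v8: overlaps v7, v8 -> 2
v6 (10-14) vs v7..v8: overlaps none -> 0
v7 (5-10) vs v8: overlaps v8 -> 1
Total overlapping pairs = 6 + 5 + 1 + 0 + 1 + 2 + 0 + 1 = 16

16


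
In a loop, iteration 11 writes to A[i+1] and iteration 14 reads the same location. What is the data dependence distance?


Distance = read iteration - write iteration
= 14 - 11 = 3

3


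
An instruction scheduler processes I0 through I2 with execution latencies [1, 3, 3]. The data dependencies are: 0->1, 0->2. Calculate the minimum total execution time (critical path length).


Compute longest path through dependency graph: dist(Ik) = max over predecessors of dist + latency(Ik).
dist(I0) = latency 1 = 1
dist(I1) = dist(I0) + 3 = 1 + 3 = 4
dist(I2) = dist(I0) + 3 = 1 + 3 = 4
Critical path = max dist = 4

4


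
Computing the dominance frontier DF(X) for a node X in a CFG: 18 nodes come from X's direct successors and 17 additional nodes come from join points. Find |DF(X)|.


DF(X) = direct successor contributions + join point contributions
= 18 + 17 = 35

35


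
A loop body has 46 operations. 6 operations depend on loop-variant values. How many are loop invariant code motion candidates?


Invariant candidates = total - loop-dependent
= 46 - 6 = 40

40


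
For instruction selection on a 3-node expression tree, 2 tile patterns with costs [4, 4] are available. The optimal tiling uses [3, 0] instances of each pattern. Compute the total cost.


Total cost = sum(count_i * cost_i)
= 3*4 + 0*4
= 12

12


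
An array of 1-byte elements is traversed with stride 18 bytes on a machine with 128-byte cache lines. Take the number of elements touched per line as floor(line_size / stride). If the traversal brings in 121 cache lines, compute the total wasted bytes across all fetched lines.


Elements per line = floor(128 / 18) = 7
Bytes used per line = 7 * 1 = 7
Wasted per line = 128 - 7 = 121
Total wasted = 121 * 121 = 14641

14641


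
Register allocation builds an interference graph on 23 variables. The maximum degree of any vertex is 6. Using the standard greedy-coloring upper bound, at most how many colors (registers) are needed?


Greedy coloring never needs more than (max_degree + 1) colors: when coloring a vertex, at most max_degree neighbors are already colored.
Upper bound = 6 + 1 = 7

7


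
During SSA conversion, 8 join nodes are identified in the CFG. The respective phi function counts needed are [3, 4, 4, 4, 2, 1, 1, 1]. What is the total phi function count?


Total phi functions = sum of phi functions at each join node
= 3 + 4 + 4 + 4 + 2 + 1 + 1 + 1 = 20

20


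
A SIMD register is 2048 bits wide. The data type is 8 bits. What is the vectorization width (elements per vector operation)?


Width = SIMD bits / data type bits
= 2048 / 8 = 256

256


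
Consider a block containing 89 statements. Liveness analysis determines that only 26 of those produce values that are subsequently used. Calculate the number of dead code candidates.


Dead code = total statements - live definitions
= 89 - 26 = 63

63


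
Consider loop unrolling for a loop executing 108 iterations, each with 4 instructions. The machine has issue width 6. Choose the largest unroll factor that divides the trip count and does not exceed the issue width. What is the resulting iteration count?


Largest divisor of 108 <= 6 is 6
New iterations = 108 / 6 = 18

18


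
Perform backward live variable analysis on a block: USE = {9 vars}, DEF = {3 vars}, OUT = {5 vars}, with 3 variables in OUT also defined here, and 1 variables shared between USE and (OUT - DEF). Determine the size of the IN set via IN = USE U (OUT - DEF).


OUT - DEF: 5 - 3 = 2
|IN| = |USE| + |OUT - DEF| - |USE ∩ (OUT - DEF)| = 9 + 2 - 1 = 10

10


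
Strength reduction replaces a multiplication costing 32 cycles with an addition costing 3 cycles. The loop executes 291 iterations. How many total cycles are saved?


Per-iteration saving = 32 - 3 = 29
Total saved = 291 * 29 = 8439

8439


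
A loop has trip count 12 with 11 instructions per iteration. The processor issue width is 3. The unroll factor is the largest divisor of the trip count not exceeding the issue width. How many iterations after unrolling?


Largest divisor of 12 <= 3 is 3
New iterations = 12 / 3 = 4

4


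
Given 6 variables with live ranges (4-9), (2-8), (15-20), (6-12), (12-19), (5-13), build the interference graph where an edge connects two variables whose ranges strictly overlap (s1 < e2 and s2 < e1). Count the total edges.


Check all pairs for overlapping intervals.
Two intervals (s1,e1) and (s2,e2) overlap if s1 < e2 and s2 < e1.
v0 (4-9) vs v1..v5: overlaps v1, v3, v5 -> 3
v1 (2-8) vs v2..v5: overlaps v3, v5 -> 2
v2 (15-20) vs v3..v5: overlaps v4 -> 1
v3 (6-12) vs v4..v5: overlaps v5 -> 1
v4 (12-19) vs v5: overlaps v5 -> 1
Total overlapping pairs = 3 + 2 + 1 + 1 + 1 = 8

8


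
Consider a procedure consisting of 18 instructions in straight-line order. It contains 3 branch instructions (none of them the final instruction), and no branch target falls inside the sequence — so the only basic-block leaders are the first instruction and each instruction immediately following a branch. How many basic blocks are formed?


With no in-sequence branch targets, the leaders are the first instruction plus the instruction after each branch.
Number of basic blocks = branches + 1
= 3 + 1 = 4

4


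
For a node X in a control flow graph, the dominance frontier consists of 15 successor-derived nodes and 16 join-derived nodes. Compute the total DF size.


DF(X) = direct successor contributions + join point contributions
= 15 + 16 = 31

31


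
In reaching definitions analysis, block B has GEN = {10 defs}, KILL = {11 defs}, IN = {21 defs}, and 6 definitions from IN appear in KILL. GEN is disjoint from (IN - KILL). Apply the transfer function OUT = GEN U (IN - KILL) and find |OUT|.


IN - KILL: 21 - 6 = 15 surviving definitions
OUT = GEN + surviving = 10 + 15 = 25

25


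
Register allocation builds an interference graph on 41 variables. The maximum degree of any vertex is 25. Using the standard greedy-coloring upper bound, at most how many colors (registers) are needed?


Greedy coloring never needs more than (max_degree + 1) colors: when coloring a vertex, at most max_degree neighbors are already colored.
Upper bound = 25 + 1 = 26

26


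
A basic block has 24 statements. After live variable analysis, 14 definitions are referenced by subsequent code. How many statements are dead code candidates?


Dead code = total statements - live definitions
= 24 - 14 = 10

10


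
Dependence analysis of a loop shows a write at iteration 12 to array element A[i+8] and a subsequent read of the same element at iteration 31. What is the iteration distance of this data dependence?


Distance = read iteration - write iteration
= 31 - 12 = 19

19


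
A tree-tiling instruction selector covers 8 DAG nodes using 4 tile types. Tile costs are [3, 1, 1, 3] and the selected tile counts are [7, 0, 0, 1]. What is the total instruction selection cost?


Total cost = sum(count_i * cost_i)
= 7*3 + 0*1 + 0*1 + 1*3
= 24

24


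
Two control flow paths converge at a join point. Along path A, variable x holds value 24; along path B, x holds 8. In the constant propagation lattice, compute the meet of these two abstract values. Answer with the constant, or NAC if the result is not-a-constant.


Meet operation: if both paths give the same constant, result is that constant; if they differ, result is NAC (not-a-constant).
Path A: 24, Path B: 8 -> differ
Result: not-a-constant -> NAC

NAC


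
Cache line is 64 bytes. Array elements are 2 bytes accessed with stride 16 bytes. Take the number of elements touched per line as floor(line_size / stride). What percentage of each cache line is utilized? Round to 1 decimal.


Elements per cache line = floor(64 / 16) = 4
Bytes used = 4 * 2 = 8
Utilization = 8 / 64 * 100 = 12.5%

12.5


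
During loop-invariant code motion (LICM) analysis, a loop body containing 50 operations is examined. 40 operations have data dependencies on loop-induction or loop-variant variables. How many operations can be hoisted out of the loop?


Invariant candidates = total - loop-dependent
= 50 - 40 = 10

10


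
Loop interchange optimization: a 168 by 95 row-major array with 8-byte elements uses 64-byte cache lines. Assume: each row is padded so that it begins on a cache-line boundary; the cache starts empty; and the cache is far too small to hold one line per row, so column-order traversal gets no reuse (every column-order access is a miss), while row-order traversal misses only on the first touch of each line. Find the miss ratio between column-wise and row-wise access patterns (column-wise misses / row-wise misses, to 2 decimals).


Each row occupies 95 * 8 = 760 bytes and starts on a line boundary, so it spans ceil(760 / 64) = 12 cache lines.
Row-major traversal misses (one per line touched): 168 * ceil(95 * 8 / 64) = 2016
Column-major traversal misses (no reuse, every access misses): 168 * 95 = 15960
Ratio = 15960 / 2016 = 7.92

7.92


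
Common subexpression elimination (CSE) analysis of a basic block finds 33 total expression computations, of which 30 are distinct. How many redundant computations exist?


CSE count = total expressions - unique expressions
= 33 - 30 = 3

3


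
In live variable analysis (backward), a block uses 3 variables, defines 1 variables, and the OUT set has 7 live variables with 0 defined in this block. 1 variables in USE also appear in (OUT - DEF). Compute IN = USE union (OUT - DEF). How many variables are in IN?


OUT - DEF: 7 - 0 = 7
|IN| = |USE| + |OUT - DEF| - |USE ∩ (OUT - DEF)| = 3 + 7 - 1 = 9

9
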